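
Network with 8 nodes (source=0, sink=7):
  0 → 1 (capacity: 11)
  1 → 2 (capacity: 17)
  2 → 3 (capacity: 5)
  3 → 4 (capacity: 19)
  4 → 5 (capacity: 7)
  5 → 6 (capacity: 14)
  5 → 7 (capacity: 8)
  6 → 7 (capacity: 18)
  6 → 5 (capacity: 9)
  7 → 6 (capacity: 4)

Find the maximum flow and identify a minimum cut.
Max flow = 5, Min cut edges: (2,3)

Maximum flow: 5
Minimum cut: (2,3)
Partition: S = [0, 1, 2], T = [3, 4, 5, 6, 7]

Max-flow min-cut theorem verified: both equal 5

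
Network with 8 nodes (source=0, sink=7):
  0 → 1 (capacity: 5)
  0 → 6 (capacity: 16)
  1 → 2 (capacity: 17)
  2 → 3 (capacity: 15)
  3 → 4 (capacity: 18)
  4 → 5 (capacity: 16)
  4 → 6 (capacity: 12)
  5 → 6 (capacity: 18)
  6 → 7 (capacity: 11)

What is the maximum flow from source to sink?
Maximum flow = 11

Max flow: 11

Flow assignment:
  0 → 1: 5/5
  0 → 6: 6/16
  1 → 2: 5/17
  2 → 3: 5/15
  3 → 4: 5/18
  4 → 6: 5/12
  6 → 7: 11/11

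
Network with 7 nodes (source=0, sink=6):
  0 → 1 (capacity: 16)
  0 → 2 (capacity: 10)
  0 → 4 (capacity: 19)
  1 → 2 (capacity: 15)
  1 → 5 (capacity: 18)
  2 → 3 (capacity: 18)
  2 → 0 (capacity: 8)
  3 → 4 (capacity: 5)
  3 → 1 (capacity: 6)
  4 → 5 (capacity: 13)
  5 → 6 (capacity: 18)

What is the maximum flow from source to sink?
Maximum flow = 18

Max flow: 18

Flow assignment:
  0 → 1: 3/16
  0 → 2: 7/10
  0 → 4: 8/19
  1 → 5: 5/18
  2 → 3: 7/18
  3 → 4: 5/5
  3 → 1: 2/6
  4 → 5: 13/13
  5 → 6: 18/18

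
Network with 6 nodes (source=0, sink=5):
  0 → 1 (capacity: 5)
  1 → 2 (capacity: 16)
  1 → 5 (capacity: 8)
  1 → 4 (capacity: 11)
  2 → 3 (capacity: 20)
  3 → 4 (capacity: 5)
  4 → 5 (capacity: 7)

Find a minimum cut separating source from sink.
Min cut value = 5, edges: (0,1)

Min cut value: 5
Partition: S = [0], T = [1, 2, 3, 4, 5]
Cut edges: (0,1)

By max-flow min-cut theorem, max flow = min cut = 5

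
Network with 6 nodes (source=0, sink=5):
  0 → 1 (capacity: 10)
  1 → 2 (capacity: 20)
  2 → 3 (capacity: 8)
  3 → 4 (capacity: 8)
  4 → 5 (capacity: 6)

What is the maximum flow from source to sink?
Maximum flow = 6

Max flow: 6

Flow assignment:
  0 → 1: 6/10
  1 → 2: 6/20
  2 → 3: 6/8
  3 → 4: 6/8
  4 → 5: 6/6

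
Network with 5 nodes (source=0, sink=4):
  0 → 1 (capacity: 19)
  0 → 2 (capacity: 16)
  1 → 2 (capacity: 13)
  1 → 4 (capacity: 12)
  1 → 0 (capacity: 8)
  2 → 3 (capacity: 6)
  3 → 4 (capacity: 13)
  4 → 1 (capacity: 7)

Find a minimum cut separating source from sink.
Min cut value = 18, edges: (1,4), (2,3)

Min cut value: 18
Partition: S = [0, 1, 2], T = [3, 4]
Cut edges: (1,4), (2,3)

By max-flow min-cut theorem, max flow = min cut = 18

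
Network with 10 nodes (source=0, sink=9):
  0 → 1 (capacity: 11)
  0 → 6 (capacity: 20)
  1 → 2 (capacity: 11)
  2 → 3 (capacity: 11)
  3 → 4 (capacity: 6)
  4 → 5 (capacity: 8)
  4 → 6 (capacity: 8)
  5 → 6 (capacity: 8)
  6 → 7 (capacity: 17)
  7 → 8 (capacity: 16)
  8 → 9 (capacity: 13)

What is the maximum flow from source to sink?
Maximum flow = 13

Max flow: 13

Flow assignment:
  0 → 1: 6/11
  0 → 6: 7/20
  1 → 2: 6/11
  2 → 3: 6/11
  3 → 4: 6/6
  4 → 6: 6/8
  6 → 7: 13/17
  7 → 8: 13/16
  8 → 9: 13/13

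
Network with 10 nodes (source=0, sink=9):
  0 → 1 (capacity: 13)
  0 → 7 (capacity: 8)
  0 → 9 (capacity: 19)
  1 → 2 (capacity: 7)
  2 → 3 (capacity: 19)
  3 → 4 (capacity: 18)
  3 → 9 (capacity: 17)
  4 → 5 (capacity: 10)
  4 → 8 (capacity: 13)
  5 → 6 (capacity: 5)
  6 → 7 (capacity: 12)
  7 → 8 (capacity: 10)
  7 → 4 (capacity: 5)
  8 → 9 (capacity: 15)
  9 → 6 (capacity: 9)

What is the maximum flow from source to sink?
Maximum flow = 34

Max flow: 34

Flow assignment:
  0 → 1: 7/13
  0 → 7: 8/8
  0 → 9: 19/19
  1 → 2: 7/7
  2 → 3: 7/19
  3 → 9: 7/17
  7 → 8: 8/10
  8 → 9: 8/15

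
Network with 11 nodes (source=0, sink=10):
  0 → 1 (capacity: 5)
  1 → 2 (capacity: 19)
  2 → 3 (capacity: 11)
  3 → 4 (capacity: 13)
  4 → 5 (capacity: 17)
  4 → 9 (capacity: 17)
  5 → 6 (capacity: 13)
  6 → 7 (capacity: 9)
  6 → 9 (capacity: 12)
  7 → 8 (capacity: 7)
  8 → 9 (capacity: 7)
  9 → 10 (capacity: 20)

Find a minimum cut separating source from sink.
Min cut value = 5, edges: (0,1)

Min cut value: 5
Partition: S = [0], T = [1, 2, 3, 4, 5, 6, 7, 8, 9, 10]
Cut edges: (0,1)

By max-flow min-cut theorem, max flow = min cut = 5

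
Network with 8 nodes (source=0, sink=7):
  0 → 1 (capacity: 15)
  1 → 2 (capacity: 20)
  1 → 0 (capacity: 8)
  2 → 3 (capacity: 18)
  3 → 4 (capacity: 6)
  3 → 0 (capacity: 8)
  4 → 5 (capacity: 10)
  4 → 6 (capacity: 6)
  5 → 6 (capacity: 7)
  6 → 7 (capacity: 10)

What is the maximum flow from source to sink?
Maximum flow = 6

Max flow: 6

Flow assignment:
  0 → 1: 14/15
  1 → 2: 14/20
  2 → 3: 14/18
  3 → 4: 6/6
  3 → 0: 8/8
  4 → 6: 6/6
  6 → 7: 6/10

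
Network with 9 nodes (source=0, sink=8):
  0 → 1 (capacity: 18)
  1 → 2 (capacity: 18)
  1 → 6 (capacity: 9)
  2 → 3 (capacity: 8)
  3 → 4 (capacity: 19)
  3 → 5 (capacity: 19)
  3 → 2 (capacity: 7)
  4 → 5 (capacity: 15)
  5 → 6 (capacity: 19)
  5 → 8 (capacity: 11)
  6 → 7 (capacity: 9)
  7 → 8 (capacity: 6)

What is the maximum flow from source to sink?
Maximum flow = 14

Max flow: 14

Flow assignment:
  0 → 1: 14/18
  1 → 2: 8/18
  1 → 6: 6/9
  2 → 3: 8/8
  3 → 5: 8/19
  5 → 8: 8/11
  6 → 7: 6/9
  7 → 8: 6/6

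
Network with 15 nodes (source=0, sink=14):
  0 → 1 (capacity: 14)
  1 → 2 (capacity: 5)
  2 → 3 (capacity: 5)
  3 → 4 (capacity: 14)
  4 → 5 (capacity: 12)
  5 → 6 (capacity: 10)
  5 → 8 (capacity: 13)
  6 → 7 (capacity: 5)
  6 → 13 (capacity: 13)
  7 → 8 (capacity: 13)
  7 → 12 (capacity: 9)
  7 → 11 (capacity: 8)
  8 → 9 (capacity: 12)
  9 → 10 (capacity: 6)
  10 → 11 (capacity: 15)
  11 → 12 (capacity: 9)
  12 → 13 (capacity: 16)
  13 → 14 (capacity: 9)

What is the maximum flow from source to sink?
Maximum flow = 5

Max flow: 5

Flow assignment:
  0 → 1: 5/14
  1 → 2: 5/5
  2 → 3: 5/5
  3 → 4: 5/14
  4 → 5: 5/12
  5 → 6: 5/10
  6 → 13: 5/13
  13 → 14: 5/9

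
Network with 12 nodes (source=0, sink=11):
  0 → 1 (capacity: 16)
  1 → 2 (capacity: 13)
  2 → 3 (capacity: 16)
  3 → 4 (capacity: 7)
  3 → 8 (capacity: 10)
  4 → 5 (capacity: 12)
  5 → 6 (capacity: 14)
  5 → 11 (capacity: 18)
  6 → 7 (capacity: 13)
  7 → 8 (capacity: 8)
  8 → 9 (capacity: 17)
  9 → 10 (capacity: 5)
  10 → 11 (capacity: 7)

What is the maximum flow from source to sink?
Maximum flow = 12

Max flow: 12

Flow assignment:
  0 → 1: 12/16
  1 → 2: 12/13
  2 → 3: 12/16
  3 → 4: 7/7
  3 → 8: 5/10
  4 → 5: 7/12
  5 → 11: 7/18
  8 → 9: 5/17
  9 → 10: 5/5
  10 → 11: 5/7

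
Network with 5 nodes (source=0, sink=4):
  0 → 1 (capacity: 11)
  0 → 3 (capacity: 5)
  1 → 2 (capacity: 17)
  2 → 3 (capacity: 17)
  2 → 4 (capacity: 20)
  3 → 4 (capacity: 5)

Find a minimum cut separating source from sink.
Min cut value = 16, edges: (0,1), (3,4)

Min cut value: 16
Partition: S = [0, 3], T = [1, 2, 4]
Cut edges: (0,1), (3,4)

By max-flow min-cut theorem, max flow = min cut = 16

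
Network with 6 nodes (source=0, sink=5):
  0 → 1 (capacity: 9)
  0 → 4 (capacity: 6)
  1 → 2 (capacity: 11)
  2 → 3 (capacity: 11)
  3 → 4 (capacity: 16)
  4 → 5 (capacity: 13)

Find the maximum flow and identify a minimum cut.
Max flow = 13, Min cut edges: (4,5)

Maximum flow: 13
Minimum cut: (4,5)
Partition: S = [0, 1, 2, 3, 4], T = [5]

Max-flow min-cut theorem verified: both equal 13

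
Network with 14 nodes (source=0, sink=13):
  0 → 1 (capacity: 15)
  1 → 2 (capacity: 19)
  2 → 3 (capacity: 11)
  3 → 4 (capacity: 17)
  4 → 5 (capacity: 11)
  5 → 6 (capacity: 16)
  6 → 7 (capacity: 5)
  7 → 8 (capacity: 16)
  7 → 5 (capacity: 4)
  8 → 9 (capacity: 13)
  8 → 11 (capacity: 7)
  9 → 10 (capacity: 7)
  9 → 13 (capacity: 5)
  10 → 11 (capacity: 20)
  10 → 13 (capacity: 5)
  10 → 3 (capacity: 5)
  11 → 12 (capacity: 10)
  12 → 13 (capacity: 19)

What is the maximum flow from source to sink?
Maximum flow = 5

Max flow: 5

Flow assignment:
  0 → 1: 5/15
  1 → 2: 5/19
  2 → 3: 5/11
  3 → 4: 5/17
  4 → 5: 5/11
  5 → 6: 5/16
  6 → 7: 5/5
  7 → 8: 5/16
  8 → 9: 5/13
  9 → 13: 5/5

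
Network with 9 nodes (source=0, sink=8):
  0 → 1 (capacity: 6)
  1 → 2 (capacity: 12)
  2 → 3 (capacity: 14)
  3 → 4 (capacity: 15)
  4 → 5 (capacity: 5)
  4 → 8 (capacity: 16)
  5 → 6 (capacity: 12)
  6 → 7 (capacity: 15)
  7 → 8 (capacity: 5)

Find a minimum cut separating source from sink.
Min cut value = 6, edges: (0,1)

Min cut value: 6
Partition: S = [0], T = [1, 2, 3, 4, 5, 6, 7, 8]
Cut edges: (0,1)

By max-flow min-cut theorem, max flow = min cut = 6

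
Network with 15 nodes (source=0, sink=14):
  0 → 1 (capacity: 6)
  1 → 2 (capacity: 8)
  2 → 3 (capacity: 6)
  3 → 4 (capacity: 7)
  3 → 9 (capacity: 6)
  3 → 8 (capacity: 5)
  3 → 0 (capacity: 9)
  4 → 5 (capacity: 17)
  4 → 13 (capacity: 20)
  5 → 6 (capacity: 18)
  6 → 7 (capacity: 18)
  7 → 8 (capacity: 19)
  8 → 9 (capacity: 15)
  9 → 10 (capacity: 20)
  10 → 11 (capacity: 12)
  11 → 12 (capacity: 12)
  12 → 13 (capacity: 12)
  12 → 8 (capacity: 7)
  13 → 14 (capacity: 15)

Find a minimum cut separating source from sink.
Min cut value = 6, edges: (2,3)

Min cut value: 6
Partition: S = [0, 1, 2], T = [3, 4, 5, 6, 7, 8, 9, 10, 11, 12, 13, 14]
Cut edges: (2,3)

By max-flow min-cut theorem, max flow = min cut = 6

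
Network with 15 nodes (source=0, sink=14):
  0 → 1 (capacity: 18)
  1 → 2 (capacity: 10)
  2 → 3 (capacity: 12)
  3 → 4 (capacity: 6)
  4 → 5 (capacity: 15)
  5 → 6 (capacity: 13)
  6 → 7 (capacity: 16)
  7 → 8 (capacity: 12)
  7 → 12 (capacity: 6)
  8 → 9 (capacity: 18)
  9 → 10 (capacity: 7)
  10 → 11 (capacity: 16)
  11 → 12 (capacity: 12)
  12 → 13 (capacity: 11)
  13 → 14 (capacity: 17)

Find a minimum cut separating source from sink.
Min cut value = 6, edges: (3,4)

Min cut value: 6
Partition: S = [0, 1, 2, 3], T = [4, 5, 6, 7, 8, 9, 10, 11, 12, 13, 14]
Cut edges: (3,4)

By max-flow min-cut theorem, max flow = min cut = 6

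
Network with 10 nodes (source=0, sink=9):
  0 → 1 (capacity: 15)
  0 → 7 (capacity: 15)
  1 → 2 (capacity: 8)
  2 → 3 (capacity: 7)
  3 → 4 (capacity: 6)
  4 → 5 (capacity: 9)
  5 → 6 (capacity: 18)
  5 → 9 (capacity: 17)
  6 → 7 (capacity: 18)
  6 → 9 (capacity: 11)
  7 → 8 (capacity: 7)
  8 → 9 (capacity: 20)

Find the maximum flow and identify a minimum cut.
Max flow = 13, Min cut edges: (3,4), (7,8)

Maximum flow: 13
Minimum cut: (3,4), (7,8)
Partition: S = [0, 1, 2, 3, 7], T = [4, 5, 6, 8, 9]

Max-flow min-cut theorem verified: both equal 13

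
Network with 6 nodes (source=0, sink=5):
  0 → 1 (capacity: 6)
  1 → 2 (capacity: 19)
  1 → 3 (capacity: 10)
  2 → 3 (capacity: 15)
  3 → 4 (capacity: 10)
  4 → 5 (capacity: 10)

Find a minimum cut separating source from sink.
Min cut value = 6, edges: (0,1)

Min cut value: 6
Partition: S = [0], T = [1, 2, 3, 4, 5]
Cut edges: (0,1)

By max-flow min-cut theorem, max flow = min cut = 6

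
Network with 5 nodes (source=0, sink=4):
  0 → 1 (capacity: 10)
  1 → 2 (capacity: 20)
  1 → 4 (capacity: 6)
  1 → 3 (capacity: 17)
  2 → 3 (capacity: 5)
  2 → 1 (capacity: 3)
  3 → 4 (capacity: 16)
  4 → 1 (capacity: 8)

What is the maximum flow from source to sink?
Maximum flow = 10

Max flow: 10

Flow assignment:
  0 → 1: 10/10
  1 → 4: 6/6
  1 → 3: 4/17
  3 → 4: 4/16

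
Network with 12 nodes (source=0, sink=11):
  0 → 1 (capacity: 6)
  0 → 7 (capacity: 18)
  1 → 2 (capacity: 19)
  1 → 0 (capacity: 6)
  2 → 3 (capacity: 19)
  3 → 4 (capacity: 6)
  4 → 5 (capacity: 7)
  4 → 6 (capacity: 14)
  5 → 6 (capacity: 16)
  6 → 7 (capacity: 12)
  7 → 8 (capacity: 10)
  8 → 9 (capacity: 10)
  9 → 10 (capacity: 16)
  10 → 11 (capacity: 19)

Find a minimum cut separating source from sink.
Min cut value = 10, edges: (8,9)

Min cut value: 10
Partition: S = [0, 1, 2, 3, 4, 5, 6, 7, 8], T = [9, 10, 11]
Cut edges: (8,9)

By max-flow min-cut theorem, max flow = min cut = 10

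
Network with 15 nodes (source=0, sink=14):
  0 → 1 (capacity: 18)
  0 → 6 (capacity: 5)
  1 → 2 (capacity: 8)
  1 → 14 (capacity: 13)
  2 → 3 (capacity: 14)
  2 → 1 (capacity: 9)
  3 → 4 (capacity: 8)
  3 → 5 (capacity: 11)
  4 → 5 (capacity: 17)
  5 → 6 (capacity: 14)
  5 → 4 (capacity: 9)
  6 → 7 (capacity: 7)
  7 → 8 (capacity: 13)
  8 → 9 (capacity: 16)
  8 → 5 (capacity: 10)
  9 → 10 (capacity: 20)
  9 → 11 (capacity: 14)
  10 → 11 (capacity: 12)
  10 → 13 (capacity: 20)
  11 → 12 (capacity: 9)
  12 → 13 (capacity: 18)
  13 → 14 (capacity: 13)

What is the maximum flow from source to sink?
Maximum flow = 20

Max flow: 20

Flow assignment:
  0 → 1: 18/18
  0 → 6: 2/5
  1 → 2: 5/8
  1 → 14: 13/13
  2 → 3: 5/14
  3 → 5: 5/11
  5 → 6: 5/14
  6 → 7: 7/7
  7 → 8: 7/13
  8 → 9: 7/16
  9 → 10: 7/20
  10 → 13: 7/20
  13 → 14: 7/13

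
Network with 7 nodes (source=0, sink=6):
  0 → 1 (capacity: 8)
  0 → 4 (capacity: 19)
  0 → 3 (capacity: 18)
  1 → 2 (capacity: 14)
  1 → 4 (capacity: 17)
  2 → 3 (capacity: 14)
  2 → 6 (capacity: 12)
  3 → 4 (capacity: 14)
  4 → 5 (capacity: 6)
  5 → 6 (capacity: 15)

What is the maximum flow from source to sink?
Maximum flow = 14

Max flow: 14

Flow assignment:
  0 → 1: 8/8
  0 → 3: 6/18
  1 → 2: 8/14
  2 → 6: 8/12
  3 → 4: 6/14
  4 → 5: 6/6
  5 → 6: 6/15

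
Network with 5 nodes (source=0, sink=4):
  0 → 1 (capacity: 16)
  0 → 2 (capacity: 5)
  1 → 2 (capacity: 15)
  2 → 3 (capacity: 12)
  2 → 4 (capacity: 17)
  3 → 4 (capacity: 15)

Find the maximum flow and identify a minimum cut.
Max flow = 20, Min cut edges: (0,2), (1,2)

Maximum flow: 20
Minimum cut: (0,2), (1,2)
Partition: S = [0, 1], T = [2, 3, 4]

Max-flow min-cut theorem verified: both equal 20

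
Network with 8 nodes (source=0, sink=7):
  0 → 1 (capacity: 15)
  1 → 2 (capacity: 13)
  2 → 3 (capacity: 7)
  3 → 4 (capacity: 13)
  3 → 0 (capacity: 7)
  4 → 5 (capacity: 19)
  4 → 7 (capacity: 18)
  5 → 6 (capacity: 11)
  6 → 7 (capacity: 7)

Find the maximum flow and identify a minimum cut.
Max flow = 7, Min cut edges: (2,3)

Maximum flow: 7
Minimum cut: (2,3)
Partition: S = [0, 1, 2], T = [3, 4, 5, 6, 7]

Max-flow min-cut theorem verified: both equal 7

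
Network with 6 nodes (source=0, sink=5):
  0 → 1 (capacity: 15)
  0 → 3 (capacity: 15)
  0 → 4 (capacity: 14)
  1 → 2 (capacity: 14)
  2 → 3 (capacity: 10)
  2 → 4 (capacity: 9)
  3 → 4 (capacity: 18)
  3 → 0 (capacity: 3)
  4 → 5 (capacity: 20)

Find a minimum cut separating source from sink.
Min cut value = 20, edges: (4,5)

Min cut value: 20
Partition: S = [0, 1, 2, 3, 4], T = [5]
Cut edges: (4,5)

By max-flow min-cut theorem, max flow = min cut = 20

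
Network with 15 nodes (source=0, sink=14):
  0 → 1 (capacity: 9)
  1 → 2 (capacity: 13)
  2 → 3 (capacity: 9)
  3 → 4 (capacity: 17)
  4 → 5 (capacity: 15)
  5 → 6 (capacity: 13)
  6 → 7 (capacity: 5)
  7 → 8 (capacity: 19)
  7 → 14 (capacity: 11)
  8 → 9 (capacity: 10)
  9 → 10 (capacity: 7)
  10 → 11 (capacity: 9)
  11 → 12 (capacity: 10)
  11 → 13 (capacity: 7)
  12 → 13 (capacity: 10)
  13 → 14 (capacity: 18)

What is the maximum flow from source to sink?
Maximum flow = 5

Max flow: 5

Flow assignment:
  0 → 1: 5/9
  1 → 2: 5/13
  2 → 3: 5/9
  3 → 4: 5/17
  4 → 5: 5/15
  5 → 6: 5/13
  6 → 7: 5/5
  7 → 14: 5/11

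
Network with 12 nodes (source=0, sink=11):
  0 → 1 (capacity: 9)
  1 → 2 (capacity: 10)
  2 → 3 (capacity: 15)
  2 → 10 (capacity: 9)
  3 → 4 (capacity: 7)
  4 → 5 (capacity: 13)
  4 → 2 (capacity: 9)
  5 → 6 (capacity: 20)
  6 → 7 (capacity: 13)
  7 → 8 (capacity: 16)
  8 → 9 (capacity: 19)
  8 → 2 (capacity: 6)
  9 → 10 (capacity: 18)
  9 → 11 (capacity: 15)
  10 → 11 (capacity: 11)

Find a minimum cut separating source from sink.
Min cut value = 9, edges: (0,1)

Min cut value: 9
Partition: S = [0], T = [1, 2, 3, 4, 5, 6, 7, 8, 9, 10, 11]
Cut edges: (0,1)

By max-flow min-cut theorem, max flow = min cut = 9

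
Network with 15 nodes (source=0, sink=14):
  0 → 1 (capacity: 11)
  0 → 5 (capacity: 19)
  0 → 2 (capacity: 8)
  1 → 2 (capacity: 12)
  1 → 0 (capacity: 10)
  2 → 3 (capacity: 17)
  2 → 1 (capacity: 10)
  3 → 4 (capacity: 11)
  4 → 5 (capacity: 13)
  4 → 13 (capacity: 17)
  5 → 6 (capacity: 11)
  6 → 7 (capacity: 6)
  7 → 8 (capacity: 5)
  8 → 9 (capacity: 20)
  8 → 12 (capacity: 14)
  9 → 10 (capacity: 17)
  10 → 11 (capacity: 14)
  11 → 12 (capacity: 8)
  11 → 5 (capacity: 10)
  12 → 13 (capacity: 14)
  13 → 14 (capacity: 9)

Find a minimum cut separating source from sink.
Min cut value = 9, edges: (13,14)

Min cut value: 9
Partition: S = [0, 1, 2, 3, 4, 5, 6, 7, 8, 9, 10, 11, 12, 13], T = [14]
Cut edges: (13,14)

By max-flow min-cut theorem, max flow = min cut = 9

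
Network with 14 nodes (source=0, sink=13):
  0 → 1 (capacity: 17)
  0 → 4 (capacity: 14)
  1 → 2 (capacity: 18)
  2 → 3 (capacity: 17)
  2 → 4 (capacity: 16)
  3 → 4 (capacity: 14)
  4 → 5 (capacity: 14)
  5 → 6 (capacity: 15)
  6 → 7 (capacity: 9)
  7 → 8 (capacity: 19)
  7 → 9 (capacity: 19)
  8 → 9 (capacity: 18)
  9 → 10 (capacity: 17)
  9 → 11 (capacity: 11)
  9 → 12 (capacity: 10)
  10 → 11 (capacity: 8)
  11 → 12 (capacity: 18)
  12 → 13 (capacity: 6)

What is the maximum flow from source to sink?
Maximum flow = 6

Max flow: 6

Flow assignment:
  0 → 1: 6/17
  1 → 2: 6/18
  2 → 3: 1/17
  2 → 4: 5/16
  3 → 4: 1/14
  4 → 5: 6/14
  5 → 6: 6/15
  6 → 7: 6/9
  7 → 9: 6/19
  9 → 12: 6/10
  12 → 13: 6/6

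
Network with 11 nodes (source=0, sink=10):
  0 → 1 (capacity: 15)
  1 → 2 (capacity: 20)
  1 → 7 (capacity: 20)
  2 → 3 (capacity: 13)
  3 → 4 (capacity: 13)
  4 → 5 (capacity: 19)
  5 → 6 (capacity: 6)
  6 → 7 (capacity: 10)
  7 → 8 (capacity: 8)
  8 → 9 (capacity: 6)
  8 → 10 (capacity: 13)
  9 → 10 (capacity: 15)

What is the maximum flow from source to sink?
Maximum flow = 8

Max flow: 8

Flow assignment:
  0 → 1: 8/15
  1 → 7: 8/20
  7 → 8: 8/8
  8 → 10: 8/13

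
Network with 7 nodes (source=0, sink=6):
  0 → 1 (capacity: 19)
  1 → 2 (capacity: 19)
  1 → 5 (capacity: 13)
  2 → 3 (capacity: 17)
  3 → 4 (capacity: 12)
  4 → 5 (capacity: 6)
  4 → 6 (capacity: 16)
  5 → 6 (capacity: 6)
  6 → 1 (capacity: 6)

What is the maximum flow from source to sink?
Maximum flow = 18

Max flow: 18

Flow assignment:
  0 → 1: 18/19
  1 → 2: 12/19
  1 → 5: 6/13
  2 → 3: 12/17
  3 → 4: 12/12
  4 → 6: 12/16
  5 → 6: 6/6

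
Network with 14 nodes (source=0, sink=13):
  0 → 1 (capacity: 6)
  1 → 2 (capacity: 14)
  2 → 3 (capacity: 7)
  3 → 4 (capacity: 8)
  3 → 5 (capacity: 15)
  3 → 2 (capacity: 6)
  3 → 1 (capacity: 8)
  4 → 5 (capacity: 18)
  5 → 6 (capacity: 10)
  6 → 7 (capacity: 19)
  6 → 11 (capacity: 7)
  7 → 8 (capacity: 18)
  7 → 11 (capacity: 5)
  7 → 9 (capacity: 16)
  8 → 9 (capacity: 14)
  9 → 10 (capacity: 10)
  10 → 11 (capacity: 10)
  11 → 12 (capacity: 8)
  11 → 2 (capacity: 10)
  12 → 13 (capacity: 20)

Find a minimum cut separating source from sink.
Min cut value = 6, edges: (0,1)

Min cut value: 6
Partition: S = [0], T = [1, 2, 3, 4, 5, 6, 7, 8, 9, 10, 11, 12, 13]
Cut edges: (0,1)

By max-flow min-cut theorem, max flow = min cut = 6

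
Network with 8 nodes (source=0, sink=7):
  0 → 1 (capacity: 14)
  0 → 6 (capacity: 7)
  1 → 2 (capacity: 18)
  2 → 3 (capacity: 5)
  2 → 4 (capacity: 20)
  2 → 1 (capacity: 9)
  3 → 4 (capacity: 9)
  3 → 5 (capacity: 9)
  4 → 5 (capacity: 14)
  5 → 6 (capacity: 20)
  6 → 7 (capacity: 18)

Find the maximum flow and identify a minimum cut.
Max flow = 18, Min cut edges: (6,7)

Maximum flow: 18
Minimum cut: (6,7)
Partition: S = [0, 1, 2, 3, 4, 5, 6], T = [7]

Max-flow min-cut theorem verified: both equal 18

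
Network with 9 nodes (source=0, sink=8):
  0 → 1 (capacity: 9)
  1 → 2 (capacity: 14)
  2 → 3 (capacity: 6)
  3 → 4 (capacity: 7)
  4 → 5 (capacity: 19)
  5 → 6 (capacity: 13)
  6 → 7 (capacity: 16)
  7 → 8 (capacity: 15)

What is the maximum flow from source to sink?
Maximum flow = 6

Max flow: 6

Flow assignment:
  0 → 1: 6/9
  1 → 2: 6/14
  2 → 3: 6/6
  3 → 4: 6/7
  4 → 5: 6/19
  5 → 6: 6/13
  6 → 7: 6/16
  7 → 8: 6/15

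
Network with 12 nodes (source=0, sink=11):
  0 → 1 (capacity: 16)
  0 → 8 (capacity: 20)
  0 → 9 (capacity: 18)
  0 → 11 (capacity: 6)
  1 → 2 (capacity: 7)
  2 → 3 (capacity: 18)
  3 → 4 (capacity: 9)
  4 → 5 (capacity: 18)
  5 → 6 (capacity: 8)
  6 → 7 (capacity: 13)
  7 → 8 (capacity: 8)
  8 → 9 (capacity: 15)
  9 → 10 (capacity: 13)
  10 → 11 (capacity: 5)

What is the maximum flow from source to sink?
Maximum flow = 11

Max flow: 11

Flow assignment:
  0 → 1: 5/16
  0 → 11: 6/6
  1 → 2: 5/7
  2 → 3: 5/18
  3 → 4: 5/9
  4 → 5: 5/18
  5 → 6: 5/8
  6 → 7: 5/13
  7 → 8: 5/8
  8 → 9: 5/15
  9 → 10: 5/13
  10 → 11: 5/5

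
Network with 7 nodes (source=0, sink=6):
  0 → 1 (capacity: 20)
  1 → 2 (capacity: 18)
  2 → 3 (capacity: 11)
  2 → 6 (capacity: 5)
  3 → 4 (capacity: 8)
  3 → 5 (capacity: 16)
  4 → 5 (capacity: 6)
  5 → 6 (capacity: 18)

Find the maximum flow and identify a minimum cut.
Max flow = 16, Min cut edges: (2,3), (2,6)

Maximum flow: 16
Minimum cut: (2,3), (2,6)
Partition: S = [0, 1, 2], T = [3, 4, 5, 6]

Max-flow min-cut theorem verified: both equal 16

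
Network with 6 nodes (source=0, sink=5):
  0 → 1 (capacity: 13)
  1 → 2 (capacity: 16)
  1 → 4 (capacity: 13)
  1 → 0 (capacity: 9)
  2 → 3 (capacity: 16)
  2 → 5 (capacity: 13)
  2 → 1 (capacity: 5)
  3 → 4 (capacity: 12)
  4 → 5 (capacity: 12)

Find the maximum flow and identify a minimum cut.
Max flow = 13, Min cut edges: (0,1)

Maximum flow: 13
Minimum cut: (0,1)
Partition: S = [0], T = [1, 2, 3, 4, 5]

Max-flow min-cut theorem verified: both equal 13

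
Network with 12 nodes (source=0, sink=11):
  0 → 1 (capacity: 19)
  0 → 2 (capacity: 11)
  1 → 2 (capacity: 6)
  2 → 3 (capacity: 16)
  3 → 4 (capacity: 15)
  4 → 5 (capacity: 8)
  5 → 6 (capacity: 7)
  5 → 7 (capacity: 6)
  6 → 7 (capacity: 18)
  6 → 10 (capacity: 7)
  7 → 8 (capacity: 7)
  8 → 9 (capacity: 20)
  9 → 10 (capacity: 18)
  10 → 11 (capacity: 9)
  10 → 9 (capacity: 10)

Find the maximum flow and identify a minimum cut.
Max flow = 8, Min cut edges: (4,5)

Maximum flow: 8
Minimum cut: (4,5)
Partition: S = [0, 1, 2, 3, 4], T = [5, 6, 7, 8, 9, 10, 11]

Max-flow min-cut theorem verified: both equal 8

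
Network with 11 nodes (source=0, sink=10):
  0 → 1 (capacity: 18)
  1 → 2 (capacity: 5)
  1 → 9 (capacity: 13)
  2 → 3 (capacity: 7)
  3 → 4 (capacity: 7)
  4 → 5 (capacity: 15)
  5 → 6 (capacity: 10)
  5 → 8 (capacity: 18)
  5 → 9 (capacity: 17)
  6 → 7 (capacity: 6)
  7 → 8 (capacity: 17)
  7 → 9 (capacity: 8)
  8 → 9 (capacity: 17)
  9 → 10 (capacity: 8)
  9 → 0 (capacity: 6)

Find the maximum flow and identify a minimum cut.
Max flow = 8, Min cut edges: (9,10)

Maximum flow: 8
Minimum cut: (9,10)
Partition: S = [0, 1, 2, 3, 4, 5, 6, 7, 8, 9], T = [10]

Max-flow min-cut theorem verified: both equal 8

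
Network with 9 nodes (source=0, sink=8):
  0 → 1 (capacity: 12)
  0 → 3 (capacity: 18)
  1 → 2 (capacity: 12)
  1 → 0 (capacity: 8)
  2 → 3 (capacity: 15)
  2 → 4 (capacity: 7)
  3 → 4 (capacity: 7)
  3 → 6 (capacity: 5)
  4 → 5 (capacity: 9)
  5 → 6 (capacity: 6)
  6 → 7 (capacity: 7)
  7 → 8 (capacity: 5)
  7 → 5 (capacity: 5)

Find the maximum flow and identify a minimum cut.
Max flow = 5, Min cut edges: (7,8)

Maximum flow: 5
Minimum cut: (7,8)
Partition: S = [0, 1, 2, 3, 4, 5, 6, 7], T = [8]

Max-flow min-cut theorem verified: both equal 5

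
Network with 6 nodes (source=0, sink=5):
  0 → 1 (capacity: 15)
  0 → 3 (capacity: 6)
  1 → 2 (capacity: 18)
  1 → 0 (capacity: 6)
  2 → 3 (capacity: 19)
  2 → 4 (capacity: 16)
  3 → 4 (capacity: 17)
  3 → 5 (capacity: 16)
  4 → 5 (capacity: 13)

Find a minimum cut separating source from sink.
Min cut value = 21, edges: (0,1), (0,3)

Min cut value: 21
Partition: S = [0], T = [1, 2, 3, 4, 5]
Cut edges: (0,1), (0,3)

By max-flow min-cut theorem, max flow = min cut = 21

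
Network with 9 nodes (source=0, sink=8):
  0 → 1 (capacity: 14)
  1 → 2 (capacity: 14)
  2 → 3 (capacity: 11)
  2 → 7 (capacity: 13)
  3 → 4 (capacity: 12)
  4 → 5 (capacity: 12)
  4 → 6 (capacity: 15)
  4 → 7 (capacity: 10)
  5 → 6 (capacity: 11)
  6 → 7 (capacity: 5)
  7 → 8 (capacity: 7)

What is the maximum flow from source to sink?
Maximum flow = 7

Max flow: 7

Flow assignment:
  0 → 1: 7/14
  1 → 2: 7/14
  2 → 3: 1/11
  2 → 7: 6/13
  3 → 4: 1/12
  4 → 7: 1/10
  7 → 8: 7/7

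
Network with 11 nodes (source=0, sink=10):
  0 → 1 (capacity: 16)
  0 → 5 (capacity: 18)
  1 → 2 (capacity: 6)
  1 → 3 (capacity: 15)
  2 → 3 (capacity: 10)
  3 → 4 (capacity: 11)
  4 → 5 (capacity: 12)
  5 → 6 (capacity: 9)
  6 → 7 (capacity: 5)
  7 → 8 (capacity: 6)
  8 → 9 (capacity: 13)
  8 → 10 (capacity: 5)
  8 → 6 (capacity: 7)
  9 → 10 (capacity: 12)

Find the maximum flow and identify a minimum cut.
Max flow = 5, Min cut edges: (6,7)

Maximum flow: 5
Minimum cut: (6,7)
Partition: S = [0, 1, 2, 3, 4, 5, 6], T = [7, 8, 9, 10]

Max-flow min-cut theorem verified: both equal 5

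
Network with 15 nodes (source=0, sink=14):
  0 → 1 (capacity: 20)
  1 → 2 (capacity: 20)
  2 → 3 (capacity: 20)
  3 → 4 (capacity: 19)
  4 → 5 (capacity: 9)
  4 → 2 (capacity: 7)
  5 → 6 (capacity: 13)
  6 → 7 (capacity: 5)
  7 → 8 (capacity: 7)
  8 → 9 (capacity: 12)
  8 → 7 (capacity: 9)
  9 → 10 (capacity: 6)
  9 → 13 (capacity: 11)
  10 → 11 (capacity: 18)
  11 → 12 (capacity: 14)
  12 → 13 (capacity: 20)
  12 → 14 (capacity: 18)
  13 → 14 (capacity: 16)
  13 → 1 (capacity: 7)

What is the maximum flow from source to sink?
Maximum flow = 5

Max flow: 5

Flow assignment:
  0 → 1: 5/20
  1 → 2: 5/20
  2 → 3: 12/20
  3 → 4: 12/19
  4 → 5: 5/9
  4 → 2: 7/7
  5 → 6: 5/13
  6 → 7: 5/5
  7 → 8: 5/7
  8 → 9: 5/12
  9 → 13: 5/11
  13 → 14: 5/16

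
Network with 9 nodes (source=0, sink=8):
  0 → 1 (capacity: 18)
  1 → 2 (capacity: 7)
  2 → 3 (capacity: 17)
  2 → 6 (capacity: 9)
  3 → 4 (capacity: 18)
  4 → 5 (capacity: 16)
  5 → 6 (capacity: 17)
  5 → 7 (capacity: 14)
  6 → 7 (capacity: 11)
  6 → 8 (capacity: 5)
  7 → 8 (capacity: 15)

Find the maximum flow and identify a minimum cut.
Max flow = 7, Min cut edges: (1,2)

Maximum flow: 7
Minimum cut: (1,2)
Partition: S = [0, 1], T = [2, 3, 4, 5, 6, 7, 8]

Max-flow min-cut theorem verified: both equal 7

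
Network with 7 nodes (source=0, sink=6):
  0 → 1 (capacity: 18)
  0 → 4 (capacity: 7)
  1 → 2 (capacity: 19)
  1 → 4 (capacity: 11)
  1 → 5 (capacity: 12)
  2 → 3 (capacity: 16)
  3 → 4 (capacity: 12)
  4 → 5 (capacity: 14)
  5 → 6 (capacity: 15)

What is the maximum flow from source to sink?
Maximum flow = 15

Max flow: 15

Flow assignment:
  0 → 1: 15/18
  1 → 4: 3/11
  1 → 5: 12/12
  4 → 5: 3/14
  5 → 6: 15/15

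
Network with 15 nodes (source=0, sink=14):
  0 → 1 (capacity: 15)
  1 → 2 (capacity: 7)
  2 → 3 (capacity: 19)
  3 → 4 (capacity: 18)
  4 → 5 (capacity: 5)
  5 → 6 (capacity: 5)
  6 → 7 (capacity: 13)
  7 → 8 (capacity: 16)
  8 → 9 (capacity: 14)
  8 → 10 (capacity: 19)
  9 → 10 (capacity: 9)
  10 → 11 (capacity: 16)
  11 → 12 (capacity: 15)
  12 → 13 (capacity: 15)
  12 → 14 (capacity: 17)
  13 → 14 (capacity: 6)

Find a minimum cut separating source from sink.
Min cut value = 5, edges: (5,6)

Min cut value: 5
Partition: S = [0, 1, 2, 3, 4, 5], T = [6, 7, 8, 9, 10, 11, 12, 13, 14]
Cut edges: (5,6)

By max-flow min-cut theorem, max flow = min cut = 5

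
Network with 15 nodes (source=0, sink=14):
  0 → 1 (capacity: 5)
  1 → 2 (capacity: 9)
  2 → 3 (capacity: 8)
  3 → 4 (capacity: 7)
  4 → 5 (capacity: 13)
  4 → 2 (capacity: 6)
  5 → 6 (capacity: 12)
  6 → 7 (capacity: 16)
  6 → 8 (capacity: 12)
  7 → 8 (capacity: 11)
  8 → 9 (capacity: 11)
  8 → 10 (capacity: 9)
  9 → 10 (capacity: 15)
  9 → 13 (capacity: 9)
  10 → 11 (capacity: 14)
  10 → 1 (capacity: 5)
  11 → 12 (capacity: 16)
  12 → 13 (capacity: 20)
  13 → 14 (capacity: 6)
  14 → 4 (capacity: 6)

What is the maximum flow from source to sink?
Maximum flow = 5

Max flow: 5

Flow assignment:
  0 → 1: 5/5
  1 → 2: 5/9
  2 → 3: 5/8
  3 → 4: 5/7
  4 → 5: 5/13
  5 → 6: 5/12
  6 → 8: 5/12
  8 → 9: 5/11
  9 → 13: 5/9
  13 → 14: 5/6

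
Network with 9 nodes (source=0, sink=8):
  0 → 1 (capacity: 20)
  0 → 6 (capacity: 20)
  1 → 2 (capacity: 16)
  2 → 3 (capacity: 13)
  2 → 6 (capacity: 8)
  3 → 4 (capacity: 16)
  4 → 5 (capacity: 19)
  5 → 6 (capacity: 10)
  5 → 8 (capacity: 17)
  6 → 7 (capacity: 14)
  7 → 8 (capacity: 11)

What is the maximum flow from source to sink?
Maximum flow = 24

Max flow: 24

Flow assignment:
  0 → 1: 13/20
  0 → 6: 11/20
  1 → 2: 13/16
  2 → 3: 13/13
  3 → 4: 13/16
  4 → 5: 13/19
  5 → 8: 13/17
  6 → 7: 11/14
  7 → 8: 11/11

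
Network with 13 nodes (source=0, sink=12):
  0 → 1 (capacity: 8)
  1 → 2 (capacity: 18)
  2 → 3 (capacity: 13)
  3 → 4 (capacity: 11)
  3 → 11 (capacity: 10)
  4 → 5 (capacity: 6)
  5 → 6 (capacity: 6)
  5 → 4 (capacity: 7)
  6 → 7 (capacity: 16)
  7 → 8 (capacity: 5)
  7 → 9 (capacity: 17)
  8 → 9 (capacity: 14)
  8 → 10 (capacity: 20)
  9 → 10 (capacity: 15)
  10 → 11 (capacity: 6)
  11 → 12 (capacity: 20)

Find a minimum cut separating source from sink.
Min cut value = 8, edges: (0,1)

Min cut value: 8
Partition: S = [0], T = [1, 2, 3, 4, 5, 6, 7, 8, 9, 10, 11, 12]
Cut edges: (0,1)

By max-flow min-cut theorem, max flow = min cut = 8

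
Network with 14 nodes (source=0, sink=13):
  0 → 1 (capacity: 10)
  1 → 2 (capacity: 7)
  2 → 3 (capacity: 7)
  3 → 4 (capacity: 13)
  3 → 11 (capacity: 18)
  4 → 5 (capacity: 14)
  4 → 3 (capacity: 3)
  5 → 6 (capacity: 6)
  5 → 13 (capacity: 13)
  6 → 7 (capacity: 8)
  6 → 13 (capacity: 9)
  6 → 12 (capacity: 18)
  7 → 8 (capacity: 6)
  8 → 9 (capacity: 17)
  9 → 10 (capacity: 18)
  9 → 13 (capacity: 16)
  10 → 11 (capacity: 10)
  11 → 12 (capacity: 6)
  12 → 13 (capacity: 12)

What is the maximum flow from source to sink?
Maximum flow = 7

Max flow: 7

Flow assignment:
  0 → 1: 7/10
  1 → 2: 7/7
  2 → 3: 7/7
  3 → 4: 7/13
  4 → 5: 7/14
  5 → 13: 7/13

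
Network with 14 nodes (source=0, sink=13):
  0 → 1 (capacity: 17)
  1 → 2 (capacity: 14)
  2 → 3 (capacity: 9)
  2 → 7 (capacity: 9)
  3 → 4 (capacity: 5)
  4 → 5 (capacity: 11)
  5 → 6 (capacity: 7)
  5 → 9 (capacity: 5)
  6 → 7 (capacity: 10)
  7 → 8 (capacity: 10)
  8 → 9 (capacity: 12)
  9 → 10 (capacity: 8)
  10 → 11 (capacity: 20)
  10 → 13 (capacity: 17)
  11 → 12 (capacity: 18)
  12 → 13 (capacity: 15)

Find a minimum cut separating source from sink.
Min cut value = 8, edges: (9,10)

Min cut value: 8
Partition: S = [0, 1, 2, 3, 4, 5, 6, 7, 8, 9], T = [10, 11, 12, 13]
Cut edges: (9,10)

By max-flow min-cut theorem, max flow = min cut = 8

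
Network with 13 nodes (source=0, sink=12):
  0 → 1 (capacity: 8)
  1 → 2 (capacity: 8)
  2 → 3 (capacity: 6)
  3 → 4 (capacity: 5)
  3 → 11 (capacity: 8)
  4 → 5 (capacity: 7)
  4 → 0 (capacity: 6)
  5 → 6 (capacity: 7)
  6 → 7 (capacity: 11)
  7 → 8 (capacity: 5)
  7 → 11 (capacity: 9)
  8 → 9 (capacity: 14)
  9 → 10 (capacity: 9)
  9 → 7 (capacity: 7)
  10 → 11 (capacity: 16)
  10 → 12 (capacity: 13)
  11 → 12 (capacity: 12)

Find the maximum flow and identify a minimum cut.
Max flow = 6, Min cut edges: (2,3)

Maximum flow: 6
Minimum cut: (2,3)
Partition: S = [0, 1, 2], T = [3, 4, 5, 6, 7, 8, 9, 10, 11, 12]

Max-flow min-cut theorem verified: both equal 6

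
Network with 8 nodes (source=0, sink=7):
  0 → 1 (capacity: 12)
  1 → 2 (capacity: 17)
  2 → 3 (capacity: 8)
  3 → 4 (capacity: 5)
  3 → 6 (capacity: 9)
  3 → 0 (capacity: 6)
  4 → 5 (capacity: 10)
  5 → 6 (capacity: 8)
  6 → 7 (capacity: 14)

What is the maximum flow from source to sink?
Maximum flow = 8

Max flow: 8

Flow assignment:
  0 → 1: 8/12
  1 → 2: 8/17
  2 → 3: 8/8
  3 → 6: 8/9
  6 → 7: 8/14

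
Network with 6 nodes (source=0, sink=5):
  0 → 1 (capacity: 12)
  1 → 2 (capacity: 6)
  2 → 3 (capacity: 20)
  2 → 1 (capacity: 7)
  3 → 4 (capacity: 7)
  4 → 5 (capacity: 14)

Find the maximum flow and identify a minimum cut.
Max flow = 6, Min cut edges: (1,2)

Maximum flow: 6
Minimum cut: (1,2)
Partition: S = [0, 1], T = [2, 3, 4, 5]

Max-flow min-cut theorem verified: both equal 6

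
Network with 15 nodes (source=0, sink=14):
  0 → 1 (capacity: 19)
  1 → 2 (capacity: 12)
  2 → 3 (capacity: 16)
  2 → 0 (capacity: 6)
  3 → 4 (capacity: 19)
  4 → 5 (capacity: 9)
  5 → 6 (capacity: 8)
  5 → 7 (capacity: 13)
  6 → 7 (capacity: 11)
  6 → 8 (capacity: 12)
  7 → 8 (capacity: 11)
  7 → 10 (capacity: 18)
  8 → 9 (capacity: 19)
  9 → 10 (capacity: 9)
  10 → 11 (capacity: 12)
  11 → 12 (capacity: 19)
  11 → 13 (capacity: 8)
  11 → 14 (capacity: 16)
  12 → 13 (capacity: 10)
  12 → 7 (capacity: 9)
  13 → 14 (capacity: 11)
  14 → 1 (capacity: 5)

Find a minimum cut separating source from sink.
Min cut value = 9, edges: (4,5)

Min cut value: 9
Partition: S = [0, 1, 2, 3, 4], T = [5, 6, 7, 8, 9, 10, 11, 12, 13, 14]
Cut edges: (4,5)

By max-flow min-cut theorem, max flow = min cut = 9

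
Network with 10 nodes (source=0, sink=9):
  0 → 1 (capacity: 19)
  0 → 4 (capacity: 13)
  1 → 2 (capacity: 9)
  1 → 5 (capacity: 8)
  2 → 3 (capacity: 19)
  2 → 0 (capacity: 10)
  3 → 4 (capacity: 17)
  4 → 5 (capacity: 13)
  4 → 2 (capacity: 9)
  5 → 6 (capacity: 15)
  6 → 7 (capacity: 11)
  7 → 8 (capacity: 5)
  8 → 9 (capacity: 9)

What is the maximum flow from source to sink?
Maximum flow = 5

Max flow: 5

Flow assignment:
  0 → 1: 9/19
  1 → 2: 9/9
  2 → 3: 9/19
  2 → 0: 4/10
  3 → 4: 9/17
  4 → 5: 5/13
  4 → 2: 4/9
  5 → 6: 5/15
  6 → 7: 5/11
  7 → 8: 5/5
  8 → 9: 5/9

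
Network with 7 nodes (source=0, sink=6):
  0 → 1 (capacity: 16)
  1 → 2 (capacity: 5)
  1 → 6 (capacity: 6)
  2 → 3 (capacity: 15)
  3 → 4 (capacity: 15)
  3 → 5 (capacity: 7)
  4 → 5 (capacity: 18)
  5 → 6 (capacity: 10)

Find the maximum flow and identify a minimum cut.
Max flow = 11, Min cut edges: (1,2), (1,6)

Maximum flow: 11
Minimum cut: (1,2), (1,6)
Partition: S = [0, 1], T = [2, 3, 4, 5, 6]

Max-flow min-cut theorem verified: both equal 11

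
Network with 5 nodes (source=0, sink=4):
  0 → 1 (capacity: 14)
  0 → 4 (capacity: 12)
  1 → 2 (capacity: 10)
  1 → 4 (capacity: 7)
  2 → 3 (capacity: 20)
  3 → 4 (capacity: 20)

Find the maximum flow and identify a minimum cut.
Max flow = 26, Min cut edges: (0,1), (0,4)

Maximum flow: 26
Minimum cut: (0,1), (0,4)
Partition: S = [0], T = [1, 2, 3, 4]

Max-flow min-cut theorem verified: both equal 26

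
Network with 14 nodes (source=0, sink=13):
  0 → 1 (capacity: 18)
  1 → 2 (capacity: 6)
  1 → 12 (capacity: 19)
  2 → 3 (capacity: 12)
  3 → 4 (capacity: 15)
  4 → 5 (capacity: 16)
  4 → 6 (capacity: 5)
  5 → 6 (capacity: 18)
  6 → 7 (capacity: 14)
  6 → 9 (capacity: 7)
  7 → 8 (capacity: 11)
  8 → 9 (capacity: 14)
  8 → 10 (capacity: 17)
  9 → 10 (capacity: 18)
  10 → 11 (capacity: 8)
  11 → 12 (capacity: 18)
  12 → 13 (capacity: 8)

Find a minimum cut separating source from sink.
Min cut value = 8, edges: (12,13)

Min cut value: 8
Partition: S = [0, 1, 2, 3, 4, 5, 6, 7, 8, 9, 10, 11, 12], T = [13]
Cut edges: (12,13)

By max-flow min-cut theorem, max flow = min cut = 8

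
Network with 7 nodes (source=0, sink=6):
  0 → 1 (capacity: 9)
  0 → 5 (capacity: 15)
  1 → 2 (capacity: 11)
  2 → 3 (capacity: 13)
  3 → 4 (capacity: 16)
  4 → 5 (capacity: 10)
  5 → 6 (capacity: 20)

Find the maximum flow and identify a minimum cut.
Max flow = 20, Min cut edges: (5,6)

Maximum flow: 20
Minimum cut: (5,6)
Partition: S = [0, 1, 2, 3, 4, 5], T = [6]

Max-flow min-cut theorem verified: both equal 20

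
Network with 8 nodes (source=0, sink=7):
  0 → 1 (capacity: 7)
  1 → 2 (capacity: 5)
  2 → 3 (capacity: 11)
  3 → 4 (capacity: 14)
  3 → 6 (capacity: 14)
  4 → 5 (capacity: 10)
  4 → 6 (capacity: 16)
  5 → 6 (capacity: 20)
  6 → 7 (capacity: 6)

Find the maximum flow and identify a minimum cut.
Max flow = 5, Min cut edges: (1,2)

Maximum flow: 5
Minimum cut: (1,2)
Partition: S = [0, 1], T = [2, 3, 4, 5, 6, 7]

Max-flow min-cut theorem verified: both equal 5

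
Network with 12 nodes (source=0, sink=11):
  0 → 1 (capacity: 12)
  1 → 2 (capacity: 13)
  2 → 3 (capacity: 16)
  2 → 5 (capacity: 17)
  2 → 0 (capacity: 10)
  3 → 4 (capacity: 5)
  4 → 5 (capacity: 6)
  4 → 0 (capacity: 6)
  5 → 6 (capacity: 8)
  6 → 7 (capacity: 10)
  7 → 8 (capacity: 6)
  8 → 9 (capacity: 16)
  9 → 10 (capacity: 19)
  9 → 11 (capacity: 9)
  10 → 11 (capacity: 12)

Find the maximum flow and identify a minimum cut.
Max flow = 6, Min cut edges: (7,8)

Maximum flow: 6
Minimum cut: (7,8)
Partition: S = [0, 1, 2, 3, 4, 5, 6, 7], T = [8, 9, 10, 11]

Max-flow min-cut theorem verified: both equal 6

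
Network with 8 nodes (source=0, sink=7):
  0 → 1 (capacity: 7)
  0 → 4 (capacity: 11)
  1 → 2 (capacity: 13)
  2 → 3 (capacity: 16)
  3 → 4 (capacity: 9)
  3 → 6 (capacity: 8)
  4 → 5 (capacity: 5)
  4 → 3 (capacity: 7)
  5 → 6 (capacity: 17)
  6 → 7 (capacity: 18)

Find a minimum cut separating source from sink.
Min cut value = 13, edges: (3,6), (4,5)

Min cut value: 13
Partition: S = [0, 1, 2, 3, 4], T = [5, 6, 7]
Cut edges: (3,6), (4,5)

By max-flow min-cut theorem, max flow = min cut = 13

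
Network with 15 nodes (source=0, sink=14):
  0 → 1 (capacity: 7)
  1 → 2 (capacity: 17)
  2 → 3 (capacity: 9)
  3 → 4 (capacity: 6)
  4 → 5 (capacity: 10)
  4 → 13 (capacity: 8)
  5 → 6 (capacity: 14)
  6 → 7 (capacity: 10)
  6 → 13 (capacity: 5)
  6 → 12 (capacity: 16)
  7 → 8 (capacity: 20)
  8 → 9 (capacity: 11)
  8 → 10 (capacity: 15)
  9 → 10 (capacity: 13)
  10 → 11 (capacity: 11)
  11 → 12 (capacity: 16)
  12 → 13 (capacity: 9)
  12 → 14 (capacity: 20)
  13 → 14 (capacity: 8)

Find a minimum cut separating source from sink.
Min cut value = 6, edges: (3,4)

Min cut value: 6
Partition: S = [0, 1, 2, 3], T = [4, 5, 6, 7, 8, 9, 10, 11, 12, 13, 14]
Cut edges: (3,4)

By max-flow min-cut theorem, max flow = min cut = 6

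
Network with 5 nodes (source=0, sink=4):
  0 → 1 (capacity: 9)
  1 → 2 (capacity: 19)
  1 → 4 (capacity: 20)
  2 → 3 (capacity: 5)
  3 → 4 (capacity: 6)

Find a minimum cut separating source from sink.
Min cut value = 9, edges: (0,1)

Min cut value: 9
Partition: S = [0], T = [1, 2, 3, 4]
Cut edges: (0,1)

By max-flow min-cut theorem, max flow = min cut = 9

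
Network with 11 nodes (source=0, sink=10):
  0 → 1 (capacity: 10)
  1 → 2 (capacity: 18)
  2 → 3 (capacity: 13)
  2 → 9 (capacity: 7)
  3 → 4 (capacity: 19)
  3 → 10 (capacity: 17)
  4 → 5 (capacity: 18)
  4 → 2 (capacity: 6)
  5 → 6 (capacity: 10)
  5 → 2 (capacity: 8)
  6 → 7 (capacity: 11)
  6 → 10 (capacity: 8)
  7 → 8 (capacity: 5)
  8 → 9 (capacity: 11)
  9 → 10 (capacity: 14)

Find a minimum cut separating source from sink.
Min cut value = 10, edges: (0,1)

Min cut value: 10
Partition: S = [0], T = [1, 2, 3, 4, 5, 6, 7, 8, 9, 10]
Cut edges: (0,1)

By max-flow min-cut theorem, max flow = min cut = 10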